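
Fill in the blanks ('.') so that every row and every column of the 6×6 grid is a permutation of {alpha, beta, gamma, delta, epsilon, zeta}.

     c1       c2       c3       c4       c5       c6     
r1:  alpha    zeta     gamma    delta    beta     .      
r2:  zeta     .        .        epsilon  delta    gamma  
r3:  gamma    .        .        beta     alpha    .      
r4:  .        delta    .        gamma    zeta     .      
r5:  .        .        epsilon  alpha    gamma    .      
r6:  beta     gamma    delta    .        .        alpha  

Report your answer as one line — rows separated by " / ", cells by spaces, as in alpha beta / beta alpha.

At row 1, column 6: row 1 has {alpha,beta,gamma,delta,zeta}; column 6 has {alpha,gamma}; that leaves epsilon.
At row 3, column 2: row 3 has {alpha,beta,gamma}; column 2 has {gamma,delta,zeta}; that leaves epsilon.
At row 3, column 3: row 3 has {alpha,beta,gamma,epsilon}; column 3 has {gamma,delta,epsilon}; that leaves zeta.
At row 3, column 6: row 3 has {alpha,beta,gamma,epsilon,zeta}; column 6 has {alpha,gamma,epsilon}; that leaves delta.
At row 4, column 1: row 4 has {gamma,delta,zeta}; column 1 has {alpha,beta,gamma,zeta}; that leaves epsilon.
At row 4, column 6: row 4 has {gamma,delta,epsilon,zeta}; column 6 has {alpha,gamma,delta,epsilon}; that leaves beta.
At row 5, column 1: row 5 has {alpha,gamma,epsilon}; column 1 has {alpha,beta,gamma,epsilon,zeta}; that leaves delta.
At row 5, column 2: row 5 has {alpha,gamma,delta,epsilon}; column 2 has {gamma,delta,epsilon,zeta}; that leaves beta.
At row 5, column 6: row 5 has {alpha,beta,gamma,delta,epsilon}; column 6 has {alpha,beta,gamma,delta,epsilon}; that leaves zeta.
At row 6, column 4: row 6 has {alpha,beta,gamma,delta}; column 4 has {alpha,beta,gamma,delta,epsilon}; that leaves zeta.
At row 6, column 5: row 6 has {alpha,beta,gamma,delta,zeta}; column 5 has {alpha,beta,gamma,delta,zeta}; that leaves epsilon.
At row 2, column 2: row 2 has {gamma,delta,epsilon,zeta}; column 2 has {beta,gamma,delta,epsilon,zeta}; that leaves alpha.
At row 2, column 3: row 2 has {alpha,gamma,delta,epsilon,zeta}; column 3 has {gamma,delta,epsilon,zeta}; that leaves beta.
At row 4, column 3: row 4 has {beta,gamma,delta,epsilon,zeta}; column 3 has {beta,gamma,delta,epsilon,zeta}; that leaves alpha.

alpha zeta gamma delta beta epsilon / zeta alpha beta epsilon delta gamma / gamma epsilon zeta beta alpha delta / epsilon delta alpha gamma zeta beta / delta beta epsilon alpha gamma zeta / beta gamma delta zeta epsilon alpha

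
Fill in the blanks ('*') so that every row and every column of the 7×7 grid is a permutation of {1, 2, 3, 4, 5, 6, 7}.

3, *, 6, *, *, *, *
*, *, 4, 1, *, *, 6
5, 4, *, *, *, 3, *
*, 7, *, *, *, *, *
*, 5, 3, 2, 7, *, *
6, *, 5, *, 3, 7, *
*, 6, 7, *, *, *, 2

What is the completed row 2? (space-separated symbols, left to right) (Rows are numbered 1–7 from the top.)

(r6,c4) = 4
(r6,c7) = 1
(r3,c7) = 7
(r5,c7) = 4
(r6,c2) = 2
(r1,c2) = 1
(r1,c7) = 5
(r2,c2) = 3
(r3,c4) = 6
(r4,c7) = 3
(r5,c1) = 1
(r5,c6) = 6
(r7,c1) = 4
(r1,c4) = 7
(r4,c1) = 2
(r4,c3) = 1
(r4,c4) = 5
(r4,c6) = 4
(r7,c4) = 3
(r1,c6) = 2
(r2,c1) = 7
(r2,c6) = 5
(r3,c3) = 2
(r3,c5) = 1
(r4,c5) = 6
(r7,c5) = 5
(r7,c6) = 1
(r1,c5) = 4
(r2,c5) = 2

7 3 4 1 2 5 6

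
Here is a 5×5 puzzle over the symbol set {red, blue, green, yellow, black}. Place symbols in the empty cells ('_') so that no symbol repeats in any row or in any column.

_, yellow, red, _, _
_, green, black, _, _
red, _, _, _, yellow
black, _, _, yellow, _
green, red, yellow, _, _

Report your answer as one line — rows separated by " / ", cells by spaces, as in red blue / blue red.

blue yellow red black green / yellow green black red blue / red black blue green yellow / black blue green yellow red / green red yellow blue black

row 1 has {red,yellow}; column 1 has {red,green,black} — only blue is left for (r1,c1).
row 2 has {green,black}; column 1 has {red,blue,green,black} — only yellow is left for (r2,c1).
row 4 has {yellow,black}; column 2 has {red,green,yellow} — only blue is left for (r4,c2).
row 4 has {blue,yellow,black}; column 3 has {red,yellow,black} — only green is left for (r4,c3).
row 4 has {blue,green,yellow,black}; column 5 has {yellow} — only red is left for (r4,c5).
row 2 has {green,yellow,black}; column 5 has {red,yellow} — only blue is left for (r2,c5).
row 3 has {red,yellow}; column 2 has {red,blue,green,yellow} — only black is left for (r3,c2).
row 3 has {red,yellow,black}; column 3 has {red,green,yellow,black} — only blue is left for (r3,c3).
row 3 has {red,blue,yellow,black}; column 4 has {yellow} — only green is left for (r3,c4).
row 5 has {red,green,yellow}; column 5 has {red,blue,yellow} — only black is left for (r5,c5).
row 1 has {red,blue,yellow}; column 4 has {green,yellow} — only black is left for (r1,c4).
row 1 has {red,blue,yellow,black}; column 5 has {red,blue,yellow,black} — only green is left for (r1,c5).
row 2 has {blue,green,yellow,black}; column 4 has {green,yellow,black} — only red is left for (r2,c4).
row 5 has {red,green,yellow,black}; column 4 has {red,green,yellow,black} — only blue is left for (r5,c4).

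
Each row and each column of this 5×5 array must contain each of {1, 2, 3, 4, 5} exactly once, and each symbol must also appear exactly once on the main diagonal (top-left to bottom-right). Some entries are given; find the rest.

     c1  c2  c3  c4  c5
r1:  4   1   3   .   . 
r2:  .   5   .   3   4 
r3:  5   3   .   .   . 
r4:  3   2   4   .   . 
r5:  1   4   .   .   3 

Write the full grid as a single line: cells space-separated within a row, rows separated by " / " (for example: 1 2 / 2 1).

4 1 3 5 2 / 2 5 1 3 4 / 5 3 2 4 1 / 3 2 4 1 5 / 1 4 5 2 3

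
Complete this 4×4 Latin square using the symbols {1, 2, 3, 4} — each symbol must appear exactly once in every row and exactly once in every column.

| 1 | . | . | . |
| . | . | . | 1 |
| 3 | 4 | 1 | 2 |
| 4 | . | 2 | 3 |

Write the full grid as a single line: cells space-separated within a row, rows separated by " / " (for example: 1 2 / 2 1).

Cell (r1,c4): row 1 has {1}; column 4 has {1,2,3} → 4.
Cell (r2,c1): row 2 has {1}; column 1 has {1,3,4} → 2.
Cell (r2,c2): row 2 has {1,2}; column 2 has {4} → 3.
Cell (r2,c3): row 2 has {1,2,3}; column 3 has {1,2} → 4.
Cell (r4,c2): row 4 has {2,3,4}; column 2 has {3,4} → 1.
Cell (r1,c2): row 1 has {1,4}; column 2 has {1,3,4} → 2.
Cell (r1,c3): row 1 has {1,2,4}; column 3 has {1,2,4} → 3.

1 2 3 4 / 2 3 4 1 / 3 4 1 2 / 4 1 2 3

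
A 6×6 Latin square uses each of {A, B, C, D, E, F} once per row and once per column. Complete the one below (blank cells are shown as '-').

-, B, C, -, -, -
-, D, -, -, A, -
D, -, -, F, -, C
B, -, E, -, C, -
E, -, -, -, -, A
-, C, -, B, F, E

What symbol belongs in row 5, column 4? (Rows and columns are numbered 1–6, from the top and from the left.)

C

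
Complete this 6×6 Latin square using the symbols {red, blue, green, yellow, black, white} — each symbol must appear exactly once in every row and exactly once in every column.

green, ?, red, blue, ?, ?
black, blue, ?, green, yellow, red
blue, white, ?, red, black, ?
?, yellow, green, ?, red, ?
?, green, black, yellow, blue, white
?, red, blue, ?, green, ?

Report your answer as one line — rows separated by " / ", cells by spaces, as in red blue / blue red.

green black red blue white yellow / black blue white green yellow red / blue white yellow red black green / white yellow green black red blue / red green black yellow blue white / yellow red blue white green black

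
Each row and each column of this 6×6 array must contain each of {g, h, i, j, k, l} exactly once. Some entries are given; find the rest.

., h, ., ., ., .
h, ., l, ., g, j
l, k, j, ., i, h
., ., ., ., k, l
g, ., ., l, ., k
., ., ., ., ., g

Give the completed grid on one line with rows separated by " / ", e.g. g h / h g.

k h g j l i / h i l k g j / l k j g i h / j g h i k l / g j i l h k / i l k h j g

row 1 has {h}; column 6 has {g,h,j,k,l} — only i is left for (r1,c6).
row 2 has {g,h,j,l}; column 2 has {h,k} — only i is left for (r2,c2).
row 2 has {g,h,i,j,l}; column 4 has {l} — only k is left for (r2,c4).
row 3 has {h,i,j,k,l}; column 4 has {k,l} — only g is left for (r3,c4).
row 5 has {g,k,l}; column 2 has {h,i,k} — only j is left for (r5,c2).
row 5 has {g,j,k,l}; column 5 has {g,i,k} — only h is left for (r5,c5).
row 6 has {g}; column 2 has {h,i,j,k} — only l is left for (r6,c2).
row 6 has {g,l}; column 5 has {g,h,i,k} — only j is left for (r6,c5).
row 1 has {h,i}; column 4 has {g,k,l} — only j is left for (r1,c4).
row 1 has {h,i,j}; column 5 has {g,h,i,j,k} — only l is left for (r1,c5).
row 4 has {k,l}; column 2 has {h,i,j,k,l} — only g is left for (r4,c2).
row 5 has {g,h,j,k,l}; column 3 has {j,l} — only i is left for (r5,c3).
row 1 has {h,i,j,l}; column 1 has {g,h,l} — only k is left for (r1,c1).
row 1 has {h,i,j,k,l}; column 3 has {i,j,l} — only g is left for (r1,c3).
row 4 has {g,k,l}; column 3 has {g,i,j,l} — only h is left for (r4,c3).
row 4 has {g,h,k,l}; column 4 has {g,j,k,l} — only i is left for (r4,c4).
row 6 has {g,j,l}; column 1 has {g,h,k,l} — only i is left for (r6,c1).
row 6 has {g,i,j,l}; column 3 has {g,h,i,j,l} — only k is left for (r6,c3).
row 6 has {g,i,j,k,l}; column 4 has {g,i,j,k,l} — only h is left for (r6,c4).
row 4 has {g,h,i,k,l}; column 1 has {g,h,i,k,l} — only j is left for (r4,c1).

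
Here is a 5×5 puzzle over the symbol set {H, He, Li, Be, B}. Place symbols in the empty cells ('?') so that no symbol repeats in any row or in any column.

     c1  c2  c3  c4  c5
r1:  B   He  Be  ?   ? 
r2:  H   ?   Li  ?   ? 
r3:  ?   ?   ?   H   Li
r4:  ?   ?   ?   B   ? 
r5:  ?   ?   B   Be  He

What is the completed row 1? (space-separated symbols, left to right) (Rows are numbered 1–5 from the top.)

B He Be Li H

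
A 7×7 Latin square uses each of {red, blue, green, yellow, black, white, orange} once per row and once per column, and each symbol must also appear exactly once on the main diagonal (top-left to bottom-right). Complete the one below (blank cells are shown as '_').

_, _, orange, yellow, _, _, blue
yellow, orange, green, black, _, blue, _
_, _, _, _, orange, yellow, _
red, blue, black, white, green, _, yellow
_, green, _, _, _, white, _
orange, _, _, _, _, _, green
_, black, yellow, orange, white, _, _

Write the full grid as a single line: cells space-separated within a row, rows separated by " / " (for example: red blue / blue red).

At row 2, column 5: row 2 has {blue,green,yellow,black,orange}; column 5 has {green,white,orange}; that leaves red.
At row 2, column 7: row 2 has {red,blue,green,yellow,black,orange}; column 7 has {blue,green,yellow}; that leaves white.
At row 4, column 6: row 4 has {red,blue,green,yellow,black,white}; column 6 has {blue,yellow,white}; that leaves orange.
At row 7, column 7: row 7 has {yellow,black,white,orange}; column 7 has {blue,green,yellow,white}; the diagonal has {white,orange}; that leaves red.
At row 1, column 5: row 1 has {blue,yellow,orange}; column 5 has {red,green,white,orange}; that leaves black.
At row 3, column 3: row 3 has {yellow,orange}; column 3 has {green,yellow,black,orange}; the diagonal has {red,white,orange}; that leaves blue.
At row 3, column 7: row 3 has {blue,yellow,orange}; column 7 has {red,blue,green,yellow,white}; that leaves black.
At row 5, column 3: row 5 has {green,white}; column 3 has {blue,green,yellow,black,orange}; that leaves red.
At row 5, column 4: row 5 has {red,green,white}; column 4 has {yellow,black,white,orange}; that leaves blue.
At row 5, column 5: row 5 has {red,blue,green,white}; column 5 has {red,green,black,white,orange}; the diagonal has {red,blue,white,orange}; that leaves yellow.
At row 5, column 7: row 5 has {red,blue,green,yellow,white}; column 7 has {red,blue,green,yellow,black,white}; that leaves orange.
At row 6, column 3: row 6 has {green,orange}; column 3 has {red,blue,green,yellow,black,orange}; that leaves white.
At row 6, column 4: row 6 has {green,white,orange}; column 4 has {blue,yellow,black,white,orange}; that leaves red.
At row 6, column 5: row 6 has {red,green,white,orange}; column 5 has {red,green,yellow,black,white,orange}; that leaves blue.
At row 6, column 6: row 6 has {red,blue,green,white,orange}; column 6 has {blue,yellow,white,orange}; the diagonal has {red,blue,yellow,white,orange}; that leaves black.
At row 7, column 6: row 7 has {red,yellow,black,white,orange}; column 6 has {blue,yellow,black,white,orange}; that leaves green.
At row 1, column 1: row 1 has {blue,yellow,black,orange}; column 1 has {red,yellow,orange}; the diagonal has {red,blue,yellow,black,white,orange}; that leaves green.
At row 1, column 6: row 1 has {blue,green,yellow,black,orange}; column 6 has {blue,green,yellow,black,white,orange}; that leaves red.
At row 3, column 1: row 3 has {blue,yellow,black,orange}; column 1 has {red,green,yellow,orange}; that leaves white.
At row 3, column 2: row 3 has {blue,yellow,black,white,orange}; column 2 has {blue,green,black,orange}; that leaves red.
At row 3, column 4: row 3 has {red,blue,yellow,black,white,orange}; column 4 has {red,blue,yellow,black,white,orange}; that leaves green.
At row 5, column 1: row 5 has {red,blue,green,yellow,white,orange}; column 1 has {red,green,yellow,white,orange}; that leaves black.
At row 6, column 2: row 6 has {red,blue,green,black,white,orange}; column 2 has {red,blue,green,black,orange}; that leaves yellow.
At row 7, column 1: row 7 has {red,green,yellow,black,white,orange}; column 1 has {red,green,yellow,black,white,orange}; that leaves blue.
At row 1, column 2: row 1 has {red,blue,green,yellow,black,orange}; column 2 has {red,blue,green,yellow,black,orange}; that leaves white.

green white orange yellow black red blue / yellow orange green black red blue white / white red blue green orange yellow black / red blue black white green orange yellow / black green red blue yellow white orange / orange yellow white red blue black green / blue black yellow orange white green red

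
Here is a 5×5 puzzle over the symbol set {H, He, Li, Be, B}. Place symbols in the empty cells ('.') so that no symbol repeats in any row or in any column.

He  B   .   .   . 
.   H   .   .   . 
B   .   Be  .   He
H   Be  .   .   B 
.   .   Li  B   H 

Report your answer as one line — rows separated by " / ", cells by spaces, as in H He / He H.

(r1,c3): row 1 has {He,B}; column 3 has {Li,Be}, so it must be H.
(r3,c2): row 3 has {He,Be,B}; column 2 has {H,Be,B}, so it must be Li.
(r3,c4): row 3 has {He,Li,Be,B}; column 4 has {B}, so it must be H.
(r4,c3): row 4 has {H,Be,B}; column 3 has {H,Li,Be}, so it must be He.
(r4,c4): row 4 has {H,He,Be,B}; column 4 has {H,B}, so it must be Li.
(r5,c1): row 5 has {H,Li,B}; column 1 has {H,He,B}, so it must be Be.
(r5,c2): row 5 has {H,Li,Be,B}; column 2 has {H,Li,Be,B}, so it must be He.
(r1,c4): row 1 has {H,He,B}; column 4 has {H,Li,B}, so it must be Be.
(r1,c5): row 1 has {H,He,Be,B}; column 5 has {H,He,B}, so it must be Li.
(r2,c1): row 2 has {H}; column 1 has {H,He,Be,B}, so it must be Li.
(r2,c3): row 2 has {H,Li}; column 3 has {H,He,Li,Be}, so it must be B.
(r2,c4): row 2 has {H,Li,B}; column 4 has {H,Li,Be,B}, so it must be He.
(r2,c5): row 2 has {H,He,Li,B}; column 5 has {H,He,Li,B}, so it must be Be.

He B H Be Li / Li H B He Be / B Li Be H He / H Be He Li B / Be He Li B H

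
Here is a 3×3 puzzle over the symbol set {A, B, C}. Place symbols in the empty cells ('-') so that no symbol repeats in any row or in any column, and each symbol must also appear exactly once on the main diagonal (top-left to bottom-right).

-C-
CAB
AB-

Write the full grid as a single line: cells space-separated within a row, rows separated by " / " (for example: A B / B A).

B C A / C A B / A B C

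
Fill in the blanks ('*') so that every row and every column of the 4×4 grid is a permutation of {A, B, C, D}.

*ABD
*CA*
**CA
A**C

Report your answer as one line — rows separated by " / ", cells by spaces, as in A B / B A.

C A B D / D C A B / B D C A / A B D C

(r1,c1) = C
(r2,c4) = B
(r4,c3) = D
(r2,c1) = D
(r3,c1) = B
(r3,c2) = D
(r4,c2) = B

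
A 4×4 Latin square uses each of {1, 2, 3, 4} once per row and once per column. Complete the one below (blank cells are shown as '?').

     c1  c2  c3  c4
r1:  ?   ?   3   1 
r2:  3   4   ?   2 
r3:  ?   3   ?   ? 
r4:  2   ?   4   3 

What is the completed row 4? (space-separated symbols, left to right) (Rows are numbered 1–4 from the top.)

(r1,c1) = 4
(r1,c2) = 2
(r2,c3) = 1
(r3,c1) = 1
(r3,c3) = 2
(r3,c4) = 4
(r4,c2) = 1

2 1 4 3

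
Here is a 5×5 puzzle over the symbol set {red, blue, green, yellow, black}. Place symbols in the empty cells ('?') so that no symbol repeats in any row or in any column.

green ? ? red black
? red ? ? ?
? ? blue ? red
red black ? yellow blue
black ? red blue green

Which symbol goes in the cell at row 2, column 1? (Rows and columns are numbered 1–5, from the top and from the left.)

Cell (r1,c3): row 1 has {red,green,black}; column 3 has {red,blue} → yellow.
Cell (r2,c5): row 2 has {red}; column 5 has {red,blue,green,black} → yellow.
Cell (r3,c1): row 3 has {red,blue}; column 1 has {red,green,black} → yellow.
Cell (r3,c2): row 3 has {red,blue,yellow}; column 2 has {red,black} → green.
Cell (r3,c4): row 3 has {red,blue,green,yellow}; column 4 has {red,blue,yellow} → black.
Cell (r4,c3): row 4 has {red,blue,yellow,black}; column 3 has {red,blue,yellow} → green.
Cell (r5,c2): row 5 has {red,blue,green,black}; column 2 has {red,green,black} → yellow.
Cell (r1,c2): row 1 has {red,green,yellow,black}; column 2 has {red,green,yellow,black} → blue.
Cell (r2,c1): row 2 has {red,yellow}; column 1 has {red,green,yellow,black} → blue.

blue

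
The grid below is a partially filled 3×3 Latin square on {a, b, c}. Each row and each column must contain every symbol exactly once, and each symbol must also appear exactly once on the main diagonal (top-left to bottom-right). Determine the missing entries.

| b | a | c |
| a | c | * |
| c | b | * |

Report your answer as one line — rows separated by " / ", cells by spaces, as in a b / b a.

b a c / a c b / c b a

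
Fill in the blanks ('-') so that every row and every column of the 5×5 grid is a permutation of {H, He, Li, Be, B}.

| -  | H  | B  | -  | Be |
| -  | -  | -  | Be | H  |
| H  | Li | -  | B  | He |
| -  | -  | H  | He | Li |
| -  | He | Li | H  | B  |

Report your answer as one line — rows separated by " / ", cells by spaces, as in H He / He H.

row 1 has {H,Be,B}; column 4 has {H,He,Be,B} — only Li is left for (r1,c4).
row 2 has {H,Be}; column 2 has {H,He,Li} — only B is left for (r2,c2).
row 2 has {H,Be,B}; column 3 has {H,Li,B} — only He is left for (r2,c3).
row 3 has {H,He,Li,B}; column 3 has {H,He,Li,B} — only Be is left for (r3,c3).
row 4 has {H,He,Li}; column 2 has {H,He,Li,B} — only Be is left for (r4,c2).
row 5 has {H,He,Li,B}; column 1 has {H} — only Be is left for (r5,c1).
row 1 has {H,Li,Be,B}; column 1 has {H,Be} — only He is left for (r1,c1).
row 2 has {H,He,Be,B}; column 1 has {H,He,Be} — only Li is left for (r2,c1).
row 4 has {H,He,Li,Be}; column 1 has {H,He,Li,Be} — only B is left for (r4,c1).

He H B Li Be / Li B He Be H / H Li Be B He / B Be H He Li / Be He Li H B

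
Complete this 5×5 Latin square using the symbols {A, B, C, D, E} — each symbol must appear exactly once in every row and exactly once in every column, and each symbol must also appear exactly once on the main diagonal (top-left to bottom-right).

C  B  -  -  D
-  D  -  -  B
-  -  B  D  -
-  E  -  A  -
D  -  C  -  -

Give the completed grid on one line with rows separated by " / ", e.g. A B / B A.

At row 1, column 4: row 1 has {B,C,D}; column 4 has {A,D}; that leaves E.
At row 2, column 4: row 2 has {B,D}; column 4 has {A,D,E}; that leaves C.
At row 4, column 1: row 4 has {A,E}; column 1 has {C,D}; that leaves B.
At row 4, column 3: row 4 has {A,B,E}; column 3 has {B,C}; that leaves D.
At row 4, column 5: row 4 has {A,B,D,E}; column 5 has {B,D}; that leaves C.
At row 5, column 2: row 5 has {C,D}; column 2 has {B,D,E}; that leaves A.
At row 5, column 4: row 5 has {A,C,D}; column 4 has {A,C,D,E}; that leaves B.
At row 5, column 5: row 5 has {A,B,C,D}; column 5 has {B,C,D}; the diagonal has {A,B,C,D}; that leaves E.
At row 1, column 3: row 1 has {B,C,D,E}; column 3 has {B,C,D}; that leaves A.
At row 2, column 3: row 2 has {B,C,D}; column 3 has {A,B,C,D}; that leaves E.
At row 3, column 2: row 3 has {B,D}; column 2 has {A,B,D,E}; that leaves C.
At row 3, column 5: row 3 has {B,C,D}; column 5 has {B,C,D,E}; that leaves A.
At row 2, column 1: row 2 has {B,C,D,E}; column 1 has {B,C,D}; that leaves A.
At row 3, column 1: row 3 has {A,B,C,D}; column 1 has {A,B,C,D}; that leaves E.

C B A E D / A D E C B / E C B D A / B E D A C / D A C B E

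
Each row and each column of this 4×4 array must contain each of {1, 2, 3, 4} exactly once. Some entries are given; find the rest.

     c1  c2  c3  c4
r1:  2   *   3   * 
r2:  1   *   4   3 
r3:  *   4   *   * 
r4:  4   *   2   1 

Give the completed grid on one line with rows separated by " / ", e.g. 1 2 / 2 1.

(r1,c2): row 1 has {2,3}; column 2 has {4}, so it must be 1.
(r1,c4): row 1 has {1,2,3}; column 4 has {1,3}, so it must be 4.
(r2,c2): row 2 has {1,3,4}; column 2 has {1,4}, so it must be 2.
(r3,c1): row 3 has {4}; column 1 has {1,2,4}, so it must be 3.
(r3,c3): row 3 has {3,4}; column 3 has {2,3,4}, so it must be 1.
(r3,c4): row 3 has {1,3,4}; column 4 has {1,3,4}, so it must be 2.
(r4,c2): row 4 has {1,2,4}; column 2 has {1,2,4}, so it must be 3.

2 1 3 4 / 1 2 4 3 / 3 4 1 2 / 4 3 2 1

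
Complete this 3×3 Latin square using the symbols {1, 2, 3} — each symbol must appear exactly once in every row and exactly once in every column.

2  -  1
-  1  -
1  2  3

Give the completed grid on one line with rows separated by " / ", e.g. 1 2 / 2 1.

(r1,c2) = 3
(r2,c1) = 3
(r2,c3) = 2

2 3 1 / 3 1 2 / 1 2 3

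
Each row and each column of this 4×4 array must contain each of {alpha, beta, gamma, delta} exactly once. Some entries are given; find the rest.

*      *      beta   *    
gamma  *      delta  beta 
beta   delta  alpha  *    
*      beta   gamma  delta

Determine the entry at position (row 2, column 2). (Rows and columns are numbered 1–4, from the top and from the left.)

alpha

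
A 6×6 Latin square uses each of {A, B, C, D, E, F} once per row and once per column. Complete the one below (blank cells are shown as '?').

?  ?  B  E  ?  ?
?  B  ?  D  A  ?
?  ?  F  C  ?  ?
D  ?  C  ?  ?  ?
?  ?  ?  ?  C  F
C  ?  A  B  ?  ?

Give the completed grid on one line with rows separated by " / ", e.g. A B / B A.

(r2,c3) = E
(r2,c6) = C
(r5,c3) = D
(r5,c4) = A
(r2,c1) = F
(r4,c4) = F
(r5,c2) = E
(r1,c1) = A
(r1,c6) = D
(r4,c2) = A
(r5,c1) = B
(r6,c6) = E
(r1,c5) = F
(r3,c1) = E
(r3,c2) = D
(r3,c5) = B
(r3,c6) = A
(r4,c5) = E
(r4,c6) = B
(r6,c2) = F
(r6,c5) = D
(r1,c2) = C

A C B E F D / F B E D A C / E D F C B A / D A C F E B / B E D A C F / C F A B D E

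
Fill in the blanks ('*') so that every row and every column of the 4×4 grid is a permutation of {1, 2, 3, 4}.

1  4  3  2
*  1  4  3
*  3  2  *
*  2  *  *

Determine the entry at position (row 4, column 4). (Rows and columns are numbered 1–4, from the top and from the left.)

4

At row 2, column 1: row 2 has {1,3,4}; column 1 has {1}; that leaves 2.
At row 3, column 1: row 3 has {2,3}; column 1 has {1,2}; that leaves 4.
At row 3, column 4: row 3 has {2,3,4}; column 4 has {2,3}; that leaves 1.
At row 4, column 1: row 4 has {2}; column 1 has {1,2,4}; that leaves 3.
At row 4, column 3: row 4 has {2,3}; column 3 has {2,3,4}; that leaves 1.
At row 4, column 4: row 4 has {1,2,3}; column 4 has {1,2,3}; that leaves 4.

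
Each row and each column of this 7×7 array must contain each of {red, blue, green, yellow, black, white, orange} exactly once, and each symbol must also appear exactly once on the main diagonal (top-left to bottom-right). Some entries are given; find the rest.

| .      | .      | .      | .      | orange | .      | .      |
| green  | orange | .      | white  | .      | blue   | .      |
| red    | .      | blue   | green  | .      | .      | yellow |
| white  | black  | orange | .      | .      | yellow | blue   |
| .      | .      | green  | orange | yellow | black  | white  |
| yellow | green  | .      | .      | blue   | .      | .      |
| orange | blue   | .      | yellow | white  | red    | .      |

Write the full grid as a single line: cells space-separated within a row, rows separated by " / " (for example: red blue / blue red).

black yellow white blue orange green red / green orange yellow white red blue black / red white blue green black orange yellow / white black orange red green yellow blue / blue red green orange yellow black white / yellow green red black blue white orange / orange blue black yellow white red green

row 1 has {orange}; column 1 has {red,green,yellow,white,orange}; the diagonal has {blue,yellow,orange} — only black is left for (r1,c1).
row 3 has {red,blue,green,yellow}; column 2 has {blue,green,black,orange} — only white is left for (r3,c2).
row 3 has {red,blue,green,yellow,white}; column 5 has {blue,yellow,white,orange} — only black is left for (r3,c5).
row 3 has {red,blue,green,yellow,black,white}; column 6 has {red,blue,yellow,black} — only orange is left for (r3,c6).
row 4 has {blue,yellow,black,white,orange}; column 4 has {green,yellow,white,orange}; the diagonal has {blue,yellow,black,orange} — only red is left for (r4,c4).
row 4 has {red,blue,yellow,black,white,orange}; column 5 has {blue,yellow,black,white,orange} — only green is left for (r4,c5).
row 5 has {green,yellow,black,white,orange}; column 1 has {red,green,yellow,black,white,orange} — only blue is left for (r5,c1).
row 5 has {blue,green,yellow,black,white,orange}; column 2 has {blue,green,black,white,orange} — only red is left for (r5,c2).
row 6 has {blue,green,yellow}; column 4 has {red,green,yellow,white,orange} — only black is left for (r6,c4).
row 6 has {blue,green,yellow,black}; column 6 has {red,blue,yellow,black,orange}; the diagonal has {red,blue,yellow,black,orange} — only white is left for (r6,c6).
row 7 has {red,blue,yellow,white,orange}; column 3 has {blue,green,orange} — only black is left for (r7,c3).
row 7 has {red,blue,yellow,black,white,orange}; column 7 has {blue,yellow,white}; the diagonal has {red,blue,yellow,black,white,orange} — only green is left for (r7,c7).
row 1 has {black,orange}; column 2 has {red,blue,green,black,white,orange} — only yellow is left for (r1,c2).
row 1 has {yellow,black,orange}; column 4 has {red,green,yellow,black,white,orange} — only blue is left for (r1,c4).
row 1 has {blue,yellow,black,orange}; column 6 has {red,blue,yellow,black,white,orange} — only green is left for (r1,c6).
row 1 has {blue,green,yellow,black,orange}; column 7 has {blue,green,yellow,white} — only red is left for (r1,c7).
row 2 has {blue,green,white,orange}; column 5 has {blue,green,yellow,black,white,orange} — only red is left for (r2,c5).
row 2 has {red,blue,green,white,orange}; column 7 has {red,blue,green,yellow,white} — only black is left for (r2,c7).
row 6 has {blue,green,yellow,black,white}; column 3 has {blue,green,black,orange} — only red is left for (r6,c3).
row 6 has {red,blue,green,yellow,black,white}; column 7 has {red,blue,green,yellow,black,white} — only orange is left for (r6,c7).
row 1 has {red,blue,green,yellow,black,orange}; column 3 has {red,blue,green,black,orange} — only white is left for (r1,c3).
row 2 has {red,blue,green,black,white,orange}; column 3 has {red,blue,green,black,white,orange} — only yellow is left for (r2,c3).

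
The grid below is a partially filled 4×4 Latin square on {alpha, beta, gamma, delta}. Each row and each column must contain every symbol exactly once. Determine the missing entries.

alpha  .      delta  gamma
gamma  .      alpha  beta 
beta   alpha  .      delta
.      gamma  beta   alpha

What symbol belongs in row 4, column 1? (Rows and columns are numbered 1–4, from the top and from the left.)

delta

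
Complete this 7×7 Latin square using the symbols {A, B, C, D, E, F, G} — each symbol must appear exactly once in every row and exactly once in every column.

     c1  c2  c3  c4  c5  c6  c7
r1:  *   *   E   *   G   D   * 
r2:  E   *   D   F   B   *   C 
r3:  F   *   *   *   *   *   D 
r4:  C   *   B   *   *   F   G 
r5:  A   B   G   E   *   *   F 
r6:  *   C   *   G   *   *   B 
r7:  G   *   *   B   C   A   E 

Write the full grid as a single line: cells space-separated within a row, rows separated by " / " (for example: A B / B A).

B F E C G D A / E A D F B G C / F G C A E B D / C E B D A F G / A B G E D C F / D C A G F E B / G D F B C A E

(r1,c1) = B
(r1,c7) = A
(r2,c6) = G
(r5,c5) = D
(r5,c6) = C
(r6,c1) = D
(r6,c6) = E
(r7,c3) = F
(r1,c2) = F
(r1,c4) = C
(r2,c2) = A
(r3,c4) = A
(r3,c5) = E
(r3,c6) = B
(r4,c4) = D
(r4,c5) = A
(r6,c3) = A
(r6,c5) = F
(r7,c2) = D
(r3,c2) = G
(r3,c3) = C
(r4,c2) = E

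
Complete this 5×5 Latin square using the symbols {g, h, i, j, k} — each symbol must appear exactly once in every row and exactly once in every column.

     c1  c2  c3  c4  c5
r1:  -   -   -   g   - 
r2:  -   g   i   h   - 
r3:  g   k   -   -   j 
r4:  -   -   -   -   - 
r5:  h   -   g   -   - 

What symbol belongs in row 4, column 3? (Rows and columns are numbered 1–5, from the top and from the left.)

k

row 2 has {g,h,i}; column 5 has {j} — only k is left for (r2,c5).
row 3 has {g,j,k}; column 3 has {g,i} — only h is left for (r3,c3).
row 3 has {g,h,j,k}; column 4 has {g,h} — only i is left for (r3,c4).
row 5 has {g,h}; column 5 has {j,k} — only i is left for (r5,c5).
row 1 has {g}; column 5 has {i,j,k} — only h is left for (r1,c5).
row 2 has {g,h,i,k}; column 1 has {g,h} — only j is left for (r2,c1).
row 4 is empty so far; column 5 has {h,i,j,k} — only g is left for (r4,c5).
row 5 has {g,h,i}; column 2 has {g,k} — only j is left for (r5,c2).
row 5 has {g,h,i,j}; column 4 has {g,h,i} — only k is left for (r5,c4).
row 1 has {g,h}; column 2 has {g,j,k} — only i is left for (r1,c2).
row 4 has {g}; column 2 has {g,i,j,k} — only h is left for (r4,c2).
row 4 has {g,h}; column 4 has {g,h,i,k} — only j is left for (r4,c4).
row 1 has {g,h,i}; column 1 has {g,h,j} — only k is left for (r1,c1).
row 1 has {g,h,i,k}; column 3 has {g,h,i} — only j is left for (r1,c3).
row 4 has {g,h,j}; column 1 has {g,h,j,k} — only i is left for (r4,c1).
row 4 has {g,h,i,j}; column 3 has {g,h,i,j} — only k is left for (r4,c3).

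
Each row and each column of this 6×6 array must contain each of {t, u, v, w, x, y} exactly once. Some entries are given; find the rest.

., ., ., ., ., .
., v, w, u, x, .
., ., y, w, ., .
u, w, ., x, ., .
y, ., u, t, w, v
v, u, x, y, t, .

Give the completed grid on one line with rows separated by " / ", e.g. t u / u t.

w y t v u x / t v w u x y / x t y w v u / u w v x y t / y x u t w v / v u x y t w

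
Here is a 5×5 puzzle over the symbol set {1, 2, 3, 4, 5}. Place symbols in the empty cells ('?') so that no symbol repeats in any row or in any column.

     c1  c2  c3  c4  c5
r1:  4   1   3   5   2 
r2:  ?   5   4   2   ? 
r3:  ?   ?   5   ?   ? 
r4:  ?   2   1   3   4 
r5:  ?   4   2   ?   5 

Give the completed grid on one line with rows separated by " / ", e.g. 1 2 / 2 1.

4 1 3 5 2 / 1 5 4 2 3 / 2 3 5 4 1 / 5 2 1 3 4 / 3 4 2 1 5

At row 3, column 2: row 3 has {5}; column 2 has {1,2,4,5}; that leaves 3.
At row 3, column 5: row 3 has {3,5}; column 5 has {2,4,5}; that leaves 1.
At row 4, column 1: row 4 has {1,2,3,4}; column 1 has {4}; that leaves 5.
At row 5, column 4: row 5 has {2,4,5}; column 4 has {2,3,5}; that leaves 1.
At row 2, column 5: row 2 has {2,4,5}; column 5 has {1,2,4,5}; that leaves 3.
At row 3, column 1: row 3 has {1,3,5}; column 1 has {4,5}; that leaves 2.
At row 3, column 4: row 3 has {1,2,3,5}; column 4 has {1,2,3,5}; that leaves 4.
At row 5, column 1: row 5 has {1,2,4,5}; column 1 has {2,4,5}; that leaves 3.
At row 2, column 1: row 2 has {2,3,4,5}; column 1 has {2,3,4,5}; that leaves 1.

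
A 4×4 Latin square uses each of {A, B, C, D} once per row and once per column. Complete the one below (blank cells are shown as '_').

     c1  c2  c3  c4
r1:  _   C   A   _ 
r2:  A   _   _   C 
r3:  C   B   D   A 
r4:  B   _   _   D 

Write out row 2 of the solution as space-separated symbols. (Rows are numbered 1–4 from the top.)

A D B C

(r1,c1) = D
(r1,c4) = B
(r2,c2) = D
(r2,c3) = B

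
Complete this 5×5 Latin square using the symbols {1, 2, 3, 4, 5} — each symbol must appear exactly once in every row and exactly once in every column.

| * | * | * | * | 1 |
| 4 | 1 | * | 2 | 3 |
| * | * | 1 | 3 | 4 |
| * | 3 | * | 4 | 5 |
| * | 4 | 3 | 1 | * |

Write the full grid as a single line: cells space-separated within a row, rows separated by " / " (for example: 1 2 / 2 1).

3 2 4 5 1 / 4 1 5 2 3 / 2 5 1 3 4 / 1 3 2 4 5 / 5 4 3 1 2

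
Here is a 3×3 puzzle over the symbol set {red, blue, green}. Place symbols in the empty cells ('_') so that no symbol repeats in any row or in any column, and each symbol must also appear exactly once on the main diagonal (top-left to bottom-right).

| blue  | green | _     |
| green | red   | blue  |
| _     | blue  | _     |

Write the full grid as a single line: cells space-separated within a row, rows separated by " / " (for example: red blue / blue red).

At row 1, column 3: row 1 has {blue,green}; column 3 has {blue}; that leaves red.
At row 3, column 1: row 3 has {blue}; column 1 has {blue,green}; that leaves red.
At row 3, column 3: row 3 has {red,blue}; column 3 has {red,blue}; the diagonal has {red,blue}; that leaves green.

blue green red / green red blue / red blue green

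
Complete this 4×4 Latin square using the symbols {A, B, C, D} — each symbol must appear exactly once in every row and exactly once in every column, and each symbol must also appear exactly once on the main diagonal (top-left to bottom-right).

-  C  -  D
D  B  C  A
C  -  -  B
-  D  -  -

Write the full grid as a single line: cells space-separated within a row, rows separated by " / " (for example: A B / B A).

A C B D / D B C A / C A D B / B D A C

(r1,c1) = A
(r1,c3) = B
(r3,c2) = A
(r3,c3) = D
(r4,c1) = B
(r4,c3) = A
(r4,c4) = C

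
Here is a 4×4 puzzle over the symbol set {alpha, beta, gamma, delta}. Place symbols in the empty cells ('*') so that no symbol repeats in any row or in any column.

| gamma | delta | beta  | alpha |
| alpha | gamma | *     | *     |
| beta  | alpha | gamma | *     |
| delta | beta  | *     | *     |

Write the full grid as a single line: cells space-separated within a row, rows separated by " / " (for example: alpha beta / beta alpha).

(r2,c3) = delta
(r2,c4) = beta
(r3,c4) = delta
(r4,c3) = alpha
(r4,c4) = gamma

gamma delta beta alpha / alpha gamma delta beta / beta alpha gamma delta / delta beta alpha gamma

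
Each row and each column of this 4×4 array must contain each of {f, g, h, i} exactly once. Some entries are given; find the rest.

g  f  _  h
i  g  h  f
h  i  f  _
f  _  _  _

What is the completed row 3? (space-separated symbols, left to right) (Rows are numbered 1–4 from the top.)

h i f g

(r1,c3) = i
(r3,c4) = g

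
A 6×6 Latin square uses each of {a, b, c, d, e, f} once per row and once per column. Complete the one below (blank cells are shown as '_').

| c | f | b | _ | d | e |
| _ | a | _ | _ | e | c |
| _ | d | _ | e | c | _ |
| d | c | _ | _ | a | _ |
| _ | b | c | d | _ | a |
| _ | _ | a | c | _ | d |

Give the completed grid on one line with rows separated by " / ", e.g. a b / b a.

c f b a d e / b a d f e c / a d f e c b / d c e b a f / e b c d f a / f e a c b d

Cell (r1,c4): row 1 has {b,c,d,e,f}; column 4 has {c,d,e} → a.
Cell (r3,c3): row 3 has {c,d,e}; column 3 has {a,b,c} → f.
Cell (r3,c6): row 3 has {c,d,e,f}; column 6 has {a,c,d,e} → b.
Cell (r4,c3): row 4 has {a,c,d}; column 3 has {a,b,c,f} → e.
Cell (r4,c6): row 4 has {a,c,d,e}; column 6 has {a,b,c,d,e} → f.
Cell (r5,c5): row 5 has {a,b,c,d}; column 5 has {a,c,d,e} → f.
Cell (r6,c2): row 6 has {a,c,d}; column 2 has {a,b,c,d,f} → e.
Cell (r6,c5): row 6 has {a,c,d,e}; column 5 has {a,c,d,e,f} → b.
Cell (r2,c3): row 2 has {a,c,e}; column 3 has {a,b,c,e,f} → d.
Cell (r3,c1): row 3 has {b,c,d,e,f}; column 1 has {c,d} → a.
Cell (r4,c4): row 4 has {a,c,d,e,f}; column 4 has {a,c,d,e} → b.
Cell (r5,c1): row 5 has {a,b,c,d,f}; column 1 has {a,c,d} → e.
Cell (r6,c1): row 6 has {a,b,c,d,e}; column 1 has {a,c,d,e} → f.
Cell (r2,c1): row 2 has {a,c,d,e}; column 1 has {a,c,d,e,f} → b.
Cell (r2,c4): row 2 has {a,b,c,d,e}; column 4 has {a,b,c,d,e} → f.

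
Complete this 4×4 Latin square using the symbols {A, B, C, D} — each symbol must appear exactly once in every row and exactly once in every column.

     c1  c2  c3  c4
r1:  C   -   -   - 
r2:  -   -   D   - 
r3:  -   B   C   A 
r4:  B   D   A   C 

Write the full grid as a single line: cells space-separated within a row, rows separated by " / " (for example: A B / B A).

(r1,c2): row 1 has {C}; column 2 has {B,D}, so it must be A.
(r1,c3): row 1 has {A,C}; column 3 has {A,C,D}, so it must be B.
(r1,c4): row 1 has {A,B,C}; column 4 has {A,C}, so it must be D.
(r2,c1): row 2 has {D}; column 1 has {B,C}, so it must be A.
(r2,c2): row 2 has {A,D}; column 2 has {A,B,D}, so it must be C.
(r2,c4): row 2 has {A,C,D}; column 4 has {A,C,D}, so it must be B.
(r3,c1): row 3 has {A,B,C}; column 1 has {A,B,C}, so it must be D.

C A B D / A C D B / D B C A / B D A C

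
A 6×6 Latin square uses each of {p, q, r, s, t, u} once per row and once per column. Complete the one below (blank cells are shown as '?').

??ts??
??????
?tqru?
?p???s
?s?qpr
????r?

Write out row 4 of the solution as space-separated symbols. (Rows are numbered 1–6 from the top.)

q p r u t s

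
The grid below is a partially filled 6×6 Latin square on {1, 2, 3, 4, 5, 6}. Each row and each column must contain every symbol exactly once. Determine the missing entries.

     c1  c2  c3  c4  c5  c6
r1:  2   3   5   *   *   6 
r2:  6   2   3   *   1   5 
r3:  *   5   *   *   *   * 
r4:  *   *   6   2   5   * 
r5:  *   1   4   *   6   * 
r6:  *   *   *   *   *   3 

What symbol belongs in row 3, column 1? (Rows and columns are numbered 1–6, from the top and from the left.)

1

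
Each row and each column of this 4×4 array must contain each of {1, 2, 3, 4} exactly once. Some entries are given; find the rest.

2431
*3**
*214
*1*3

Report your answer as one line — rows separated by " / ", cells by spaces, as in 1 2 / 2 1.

Cell (r2,c4): row 2 has {3}; column 4 has {1,3,4} → 2.
Cell (r3,c1): row 3 has {1,2,4}; column 1 has {2} → 3.
Cell (r4,c1): row 4 has {1,3}; column 1 has {2,3} → 4.
Cell (r4,c3): row 4 has {1,3,4}; column 3 has {1,3} → 2.
Cell (r2,c1): row 2 has {2,3}; column 1 has {2,3,4} → 1.
Cell (r2,c3): row 2 has {1,2,3}; column 3 has {1,2,3} → 4.

2 4 3 1 / 1 3 4 2 / 3 2 1 4 / 4 1 2 3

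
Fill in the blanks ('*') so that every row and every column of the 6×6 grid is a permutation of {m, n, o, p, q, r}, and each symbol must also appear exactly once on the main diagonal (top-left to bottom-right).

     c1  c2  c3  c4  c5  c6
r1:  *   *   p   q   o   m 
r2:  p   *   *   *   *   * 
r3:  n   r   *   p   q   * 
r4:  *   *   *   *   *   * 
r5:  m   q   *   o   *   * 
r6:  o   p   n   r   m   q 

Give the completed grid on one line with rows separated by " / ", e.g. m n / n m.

r n p q o m / p o q m n r / n r m p q o / q m o n r p / m q r o p n / o p n r m q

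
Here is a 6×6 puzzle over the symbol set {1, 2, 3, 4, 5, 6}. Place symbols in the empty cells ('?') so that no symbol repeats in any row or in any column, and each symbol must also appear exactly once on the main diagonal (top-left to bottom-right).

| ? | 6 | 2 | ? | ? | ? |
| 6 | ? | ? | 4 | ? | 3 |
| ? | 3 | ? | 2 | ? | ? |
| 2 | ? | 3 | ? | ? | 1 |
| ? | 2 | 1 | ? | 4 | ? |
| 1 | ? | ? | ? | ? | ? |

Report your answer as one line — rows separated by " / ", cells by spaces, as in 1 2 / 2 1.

3 6 2 1 5 4 / 6 1 5 4 2 3 / 4 3 6 2 1 5 / 2 4 3 5 6 1 / 5 2 1 3 4 6 / 1 5 4 6 3 2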